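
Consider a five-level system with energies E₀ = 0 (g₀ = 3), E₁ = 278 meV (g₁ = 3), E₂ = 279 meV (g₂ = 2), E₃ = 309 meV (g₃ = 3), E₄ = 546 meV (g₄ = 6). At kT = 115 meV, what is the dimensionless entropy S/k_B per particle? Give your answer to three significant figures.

Eᵢ/kT = 0, 2.4174, 2.4261, 2.6870, 4.7478.
Z = Σ gᵢe^(−Eᵢ/kT) = 3·e^(−0) + 3·e^(−2.4174) + 2·e^(−2.4261) + 3·e^(−2.6870) + 6·e^(−4.7478) = 3.0000 + 0.26746 + 0.17676 + 0.20425 + 0.052024 = 3.7005.
⟨E⟩ = Σ EᵢPᵢ = 58.151 meV.
S/k_B = ln Z + ⟨E⟩/kT = ln(3.7005) + 58.151/115 = 1.3085 + 0.50566 = 1.81.

1.81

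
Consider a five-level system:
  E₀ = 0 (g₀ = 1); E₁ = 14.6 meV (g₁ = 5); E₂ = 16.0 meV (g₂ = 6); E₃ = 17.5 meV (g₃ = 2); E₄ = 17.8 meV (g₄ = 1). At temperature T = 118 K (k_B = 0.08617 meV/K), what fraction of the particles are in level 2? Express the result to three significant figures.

k_BT = 0.08617 × 118 K = 10.168 meV.
Eᵢ/kT = 0, 1.4359, 1.5736, 1.7211, 1.7506.
Z = Σ gᵢe^(−Eᵢ/kT) = 1·e^(−0) + 5·e^(−1.4359) + 6·e^(−1.5736) + 2·e^(−1.7211) + 1·e^(−1.7506) = 1.0000 + 1.1895 + 1.2438 + 0.35774 + 0.17367 = 3.9647.
P₂ = g₂ e^(−E₂/kT) / Z = 1.2438/3.9647 = 0.314.

0.314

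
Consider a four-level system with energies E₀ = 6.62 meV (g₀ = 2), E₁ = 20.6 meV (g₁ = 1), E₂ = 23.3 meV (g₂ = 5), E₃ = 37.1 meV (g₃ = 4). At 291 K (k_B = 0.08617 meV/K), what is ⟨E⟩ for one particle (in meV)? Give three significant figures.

k_BT = 0.08617 × 291 K = 25.075 meV.
Eᵢ/kT = 0.26401, 0.82154, 0.92921, 1.4796.
Z = Σ gᵢe^(−Eᵢ/kT) = 2·e^(−0.26401) + 1·e^(−0.82154) + 5·e^(−0.92921) + 4·e^(−1.4796) = 1.5359 + 0.43975 + 1.9743 + 0.91092 = 4.8609.
⟨E⟩ = Σ Eᵢ gᵢe^(−Eᵢ/kT) / Z = (6.62·1.5359 + 20.6·0.43975 + 23.3·1.9743 + 37.1·0.91092) / 4.8609 = 20.4 meV.

20.4 meV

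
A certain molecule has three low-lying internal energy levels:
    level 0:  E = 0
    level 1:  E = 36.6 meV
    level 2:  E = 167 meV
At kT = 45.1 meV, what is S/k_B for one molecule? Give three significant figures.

0.692

Eᵢ/kT = 0, 0.81153, 3.7029.
Z = Σ e^(−Eᵢ/kT) = e^(−0) + e^(−0.81153) + e^(−3.7029) = 1.0000 + 0.44418 + 0.024652 = 1.4688.
⟨E⟩ = Σ EᵢPᵢ = 13.871 meV.
S/k_B = ln Z + ⟨E⟩/kT = ln(1.4688) + 13.871/45.1 = 0.38445 + 0.30756 = 0.692.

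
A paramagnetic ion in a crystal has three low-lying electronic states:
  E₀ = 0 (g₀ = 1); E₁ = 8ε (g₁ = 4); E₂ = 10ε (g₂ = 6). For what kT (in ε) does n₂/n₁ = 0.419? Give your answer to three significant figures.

1.57 ε

n₂/n₁ = (g₂/g₁) exp[−(E₂−E₁)/kT] = 0.419.
⇒ (E₂−E₁)/kT = ln((6/4)/0.419) = ln(3.5800) = 1.2754.
kT = 2ε / 1.2754 = 1.57 ε.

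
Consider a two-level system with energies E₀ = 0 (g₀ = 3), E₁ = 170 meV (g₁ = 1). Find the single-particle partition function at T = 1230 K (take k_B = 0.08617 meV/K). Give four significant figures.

Z = 3.201

k_BT = 0.08617 × 1230 K = 105.989 meV.
Eᵢ/kT = 0, 1.60394.
Z = Σ gᵢe^(−Eᵢ/kT) = 3·e^(−0) + 1·e^(−1.60394) = 3.00000 + 0.201103 = 3.20110.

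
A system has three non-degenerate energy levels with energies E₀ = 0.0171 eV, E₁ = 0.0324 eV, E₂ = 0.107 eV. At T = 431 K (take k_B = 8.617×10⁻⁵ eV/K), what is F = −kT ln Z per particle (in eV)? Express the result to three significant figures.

-0.00371 eV

k_BT = 8.617×10⁻⁵ × 431 K = 0.037139 eV.
Eᵢ/kT = 0.46043, 0.87240, 2.8811.
Z = Σ e^(−Eᵢ/kT) = e^(−0.46043) + e^(−0.87240) + e^(−2.8811) = 0.63101 + 0.41795 + 0.056073 = 1.1050.
F = −kT ln Z = −0.037139 × ln(1.1050) = −0.037139 × 0.099845 = -0.00371 eV.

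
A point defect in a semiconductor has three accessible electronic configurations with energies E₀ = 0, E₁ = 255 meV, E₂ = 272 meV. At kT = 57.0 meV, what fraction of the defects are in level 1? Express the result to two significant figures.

Eᵢ/kT = 0, 4.474, 4.772.
Z = Σ e^(−Eᵢ/kT) = e^(−0) + e^(−4.474) + e^(−4.772) = 1.000 + 0.01140 + 0.008463 = 1.020.
P₁ = e^(−E₁/kT) / Z = 0.01140/1.020 = 0.011.

0.011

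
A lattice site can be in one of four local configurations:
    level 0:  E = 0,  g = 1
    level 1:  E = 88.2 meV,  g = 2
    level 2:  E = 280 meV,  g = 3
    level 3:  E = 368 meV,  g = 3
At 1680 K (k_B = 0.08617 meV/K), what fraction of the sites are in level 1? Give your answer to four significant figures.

k_BT = 0.08617 × 1680 K = 144.766 meV.
Eᵢ/kT = 0, 0.609259, 1.93416, 2.54203.
Z = Σ gᵢe^(−Eᵢ/kT) = 1·e^(−0) + 2·e^(−0.609259) + 3·e^(−1.93416) + 3·e^(−2.54203) = 1.00000 + 1.08751 + 0.433637 + 0.236119 = 2.75727.
P₁ = g₁ e^(−E₁/kT) / Z = 1.08751/2.75727 = 0.3944.

0.3944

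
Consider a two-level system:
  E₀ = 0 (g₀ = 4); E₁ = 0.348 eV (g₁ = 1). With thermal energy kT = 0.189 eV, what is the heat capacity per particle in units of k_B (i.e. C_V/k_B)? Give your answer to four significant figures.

0.1244

Eᵢ/kT = 0, 1.84127.
Z = Σ gᵢe^(−Eᵢ/kT) = 4·e^(−0) + 1·e^(−1.84127) = 4.00000 + 0.158616 = 4.15862.
⟨E⟩ = 0.0132732 eV, ⟨E²⟩ = 0.00461909 eV².
C_V/k_B = (⟨E²⟩ − ⟨E⟩²)/(kT)² = (0.00461909 − 0.000176178)/0.0357210 = 0.1244.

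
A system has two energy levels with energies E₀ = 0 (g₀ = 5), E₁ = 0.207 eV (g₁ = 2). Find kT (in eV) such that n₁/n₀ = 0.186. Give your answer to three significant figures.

0.270 eV

n₁/n₀ = (g₁/g₀) exp[−(E₁−E₀)/kT] = 0.186.
⇒ (E₁−E₀)/kT = ln((2/5)/0.186) = ln(2.1505) = 0.76570.
kT = 0.207 eV / 0.76570 = 0.270 eV.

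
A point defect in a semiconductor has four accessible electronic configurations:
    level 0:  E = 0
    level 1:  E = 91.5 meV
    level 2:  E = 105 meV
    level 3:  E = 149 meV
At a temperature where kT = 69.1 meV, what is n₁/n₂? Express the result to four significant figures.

1.216

n₁/n₂ = exp[−(E₁−E₂)/kT] = exp(−(-13.5 meV)/(69.1 meV)) = exp(0.195369) = 1.216.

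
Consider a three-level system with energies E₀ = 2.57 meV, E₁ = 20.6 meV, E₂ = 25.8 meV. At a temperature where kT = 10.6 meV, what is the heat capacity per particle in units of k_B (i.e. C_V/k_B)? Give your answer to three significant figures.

Eᵢ/kT = 0.24245, 1.9434, 2.4340.
Z = Σ e^(−Eᵢ/kT) = e^(−0.24245) + e^(−1.9434) + e^(−2.4340) = 0.78470 + 0.14322 + 0.087685 = 1.0156.
⟨E⟩ = 7.1182 meV, ⟨E²⟩ = 122.42 meV².
C_V/k_B = (⟨E²⟩ − ⟨E⟩²)/(kT)² = (122.42 − 50.669)/112.36 = 0.639.

0.639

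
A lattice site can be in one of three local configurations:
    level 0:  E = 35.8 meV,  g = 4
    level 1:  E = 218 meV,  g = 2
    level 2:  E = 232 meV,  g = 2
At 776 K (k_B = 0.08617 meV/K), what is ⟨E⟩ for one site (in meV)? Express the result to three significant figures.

46.4 meV

k_BT = 0.08617 × 776 K = 66.868 meV.
Eᵢ/kT = 0.53538, 3.2602, 3.4695.
Z = Σ gᵢe^(−Eᵢ/kT) = 4·e^(−0.53538) + 2·e^(−3.2602) + 2·e^(−3.4695) = 2.3418 + 0.076761 + 0.062265 = 2.4808.
⟨E⟩ = Σ Eᵢ gᵢe^(−Eᵢ/kT) / Z = (35.8·2.3418 + 218·0.076761 + 232·0.062265) / 2.4808 = 46.4 meV.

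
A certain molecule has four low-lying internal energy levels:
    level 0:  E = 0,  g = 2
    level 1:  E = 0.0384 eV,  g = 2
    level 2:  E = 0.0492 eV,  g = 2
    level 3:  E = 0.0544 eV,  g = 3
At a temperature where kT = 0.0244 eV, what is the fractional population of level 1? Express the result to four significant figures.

Eᵢ/kT = 0, 1.57377, 2.01639, 2.22951.
Z = Σ gᵢe^(−Eᵢ/kT) = 2·e^(−0) + 2·e^(−1.57377) + 2·e^(−2.01639) + 3·e^(−2.22951) = 2.00000 + 0.414525 + 0.266270 + 0.322743 = 3.00354.
P₁ = g₁ e^(−E₁/kT) / Z = 0.414525/3.00354 = 0.1380.

0.1380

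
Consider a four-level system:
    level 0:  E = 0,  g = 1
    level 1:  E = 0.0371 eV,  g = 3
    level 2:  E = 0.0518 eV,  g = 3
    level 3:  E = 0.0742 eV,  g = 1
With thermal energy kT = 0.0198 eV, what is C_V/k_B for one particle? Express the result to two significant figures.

1.2

Eᵢ/kT = 0, 1.874, 2.616, 3.747.
Z = Σ gᵢe^(−Eᵢ/kT) = 1·e^(−0) + 3·e^(−1.874) + 3·e^(−2.616) + 1·e^(−3.747) = 1.000 + 0.4605 + 0.2193 + 0.02359 = 1.703.
⟨E⟩ = 0.01773 eV, ⟨E²⟩ = 0.0007940 eV².
C_V/k_B = (⟨E²⟩ − ⟨E⟩²)/(kT)² = (0.0007940 − 0.0003144)/0.0003920 = 1.2.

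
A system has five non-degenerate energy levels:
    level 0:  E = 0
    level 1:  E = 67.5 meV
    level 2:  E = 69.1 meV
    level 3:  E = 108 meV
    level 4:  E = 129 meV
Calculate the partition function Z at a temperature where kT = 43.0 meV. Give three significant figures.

Z = 1.54

Eᵢ/kT = 0, 1.5698, 1.6070, 2.5116, 3.0000.
Z = Σ e^(−Eᵢ/kT) = e^(−0) + e^(−1.5698) + e^(−1.6070) + e^(−2.5116) + e^(−3.0000) = 1.0000 + 0.20809 + 0.20049 + 0.081138 + 0.049787 = 1.5395.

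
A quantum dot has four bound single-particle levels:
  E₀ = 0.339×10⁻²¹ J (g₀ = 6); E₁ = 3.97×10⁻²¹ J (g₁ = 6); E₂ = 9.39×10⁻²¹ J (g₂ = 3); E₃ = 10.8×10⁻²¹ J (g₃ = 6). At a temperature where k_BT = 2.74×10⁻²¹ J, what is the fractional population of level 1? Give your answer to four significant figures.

Eᵢ/kT = 0.123723, 1.44891, 3.42701, 3.94161.
Z = Σ gᵢe^(−Eᵢ/kT) = 6·e^(−0.123723) + 6·e^(−1.44891) + 3·e^(−3.42701) + 6·e^(−3.94161) = 5.30175 + 1.40896 + 0.0974518 + 0.116502 = 6.92466.
P₁ = g₁ e^(−E₁/kT) / Z = 1.40896/6.92466 = 0.2035.

0.2035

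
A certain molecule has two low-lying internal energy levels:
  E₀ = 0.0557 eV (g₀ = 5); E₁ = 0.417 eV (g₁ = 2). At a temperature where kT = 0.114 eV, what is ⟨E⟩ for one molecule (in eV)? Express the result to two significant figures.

0.062 eV

Eᵢ/kT = 0.4886, 3.658.
Z = Σ gᵢe^(−Eᵢ/kT) = 5·e^(−0.4886) + 2·e^(−3.658) = 3.067 + 0.05157 = 3.119.
⟨E⟩ = Σ Eᵢ gᵢe^(−Eᵢ/kT) / Z = (0.0557·3.067 + 0.417·0.05157) / 3.119 = 0.062 eV.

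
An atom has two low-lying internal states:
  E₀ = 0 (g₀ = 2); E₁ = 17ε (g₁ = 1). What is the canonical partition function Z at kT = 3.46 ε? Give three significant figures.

Eᵢ/kT = 0, 4.9133.
Z = Σ gᵢe^(−Eᵢ/kT) = 2·e^(−0) + 1·e^(−4.9133) = 2.0000 + 0.0073482 = 2.0073.

Z = 2.01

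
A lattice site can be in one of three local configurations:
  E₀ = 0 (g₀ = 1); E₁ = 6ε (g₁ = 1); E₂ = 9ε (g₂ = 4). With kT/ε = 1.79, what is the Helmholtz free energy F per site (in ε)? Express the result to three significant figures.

Eᵢ/kT = 0, 3.3520, 5.0279.
Z = Σ gᵢe^(−Eᵢ/kT) = 1·e^(−0) + 1·e^(−3.3520) + 4·e^(−5.0279) = 1.0000 + 0.035014 + 0.026210 = 1.0612.
F = −kT ln Z = −1.79 × ln(1.0612) = −1.79 × 0.059400 = -0.106 ε.

-0.106 ε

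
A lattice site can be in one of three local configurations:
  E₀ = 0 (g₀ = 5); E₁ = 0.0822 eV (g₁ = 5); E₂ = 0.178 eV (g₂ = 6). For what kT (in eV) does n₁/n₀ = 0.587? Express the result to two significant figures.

n₁/n₀ = (g₁/g₀) exp[−(E₁−E₀)/kT] = 0.587.
⇒ (E₁−E₀)/kT = ln((5/5)/0.587) = ln(1.704) = 0.5330.
kT = 0.0822 eV / 0.5330 = 0.15 eV.

0.15 eV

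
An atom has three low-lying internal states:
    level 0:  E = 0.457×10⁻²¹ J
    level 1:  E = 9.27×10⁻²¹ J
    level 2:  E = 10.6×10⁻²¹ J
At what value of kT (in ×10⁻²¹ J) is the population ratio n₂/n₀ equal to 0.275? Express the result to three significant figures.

7.86 ×10⁻²¹ J

n₂/n₀ = exp[−(E₂−E₀)/kT] = 0.275.
⇒ (E₂−E₀)/kT = ln(1/0.275) = ln(3.6364) = 1.2910.
kT = 10.143 ×10⁻²¹ J / 1.2910 = 7.86 ×10⁻²¹ J.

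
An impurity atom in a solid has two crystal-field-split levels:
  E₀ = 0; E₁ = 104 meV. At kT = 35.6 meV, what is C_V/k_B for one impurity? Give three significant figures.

0.414

Eᵢ/kT = 0, 2.9213.
Z = Σ e^(−Eᵢ/kT) = e^(−0) + e^(−2.9213) = 1.0000 + 0.053864 = 1.0539.
⟨E⟩ = 5.3154 meV, ⟨E²⟩ = 552.80 meV².
C_V/k_B = (⟨E²⟩ − ⟨E⟩²)/(kT)² = (552.80 − 28.253)/1267.4 = 0.414.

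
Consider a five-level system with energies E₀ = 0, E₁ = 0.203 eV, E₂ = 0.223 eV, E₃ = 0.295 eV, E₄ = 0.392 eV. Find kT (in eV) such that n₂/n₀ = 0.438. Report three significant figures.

0.270 eV

n₂/n₀ = exp[−(E₂−E₀)/kT] = 0.438.
⇒ (E₂−E₀)/kT = ln(1/0.438) = ln(2.2831) = 0.82553.
kT = 0.223 eV / 0.82553 = 0.270 eV.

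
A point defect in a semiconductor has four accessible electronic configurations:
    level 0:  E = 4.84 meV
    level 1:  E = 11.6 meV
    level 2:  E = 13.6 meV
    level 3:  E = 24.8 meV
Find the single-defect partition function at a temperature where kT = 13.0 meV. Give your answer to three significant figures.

Eᵢ/kT = 0.37231, 0.89231, 1.0462, 1.9077.
Z = Σ e^(−Eᵢ/kT) = e^(−0.37231) + e^(−0.89231) + e^(−1.0462) + e^(−1.9077) = 0.68914 + 0.40971 + 0.35127 + 0.14842 = 1.5985.

Z = 1.60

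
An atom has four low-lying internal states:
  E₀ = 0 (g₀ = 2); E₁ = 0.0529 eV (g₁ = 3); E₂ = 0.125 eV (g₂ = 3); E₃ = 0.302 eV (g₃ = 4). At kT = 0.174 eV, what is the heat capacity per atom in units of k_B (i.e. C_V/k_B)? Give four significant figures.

Eᵢ/kT = 0, 0.304023, 0.718391, 1.73563.
Z = Σ gᵢe^(−Eᵢ/kT) = 2·e^(−0) + 3·e^(−0.304023) + 3·e^(−0.718391) + 4·e^(−1.73563) = 2.00000 + 2.21353 + 1.46261 + 0.705156 = 6.38130.
⟨E⟩ = 0.0803722 eV, ⟨E²⟩ = 0.0146304 eV².
C_V/k_B = (⟨E²⟩ − ⟨E⟩²)/(kT)² = (0.0146304 − 0.00645969)/0.0302760 = 0.2699.

0.2699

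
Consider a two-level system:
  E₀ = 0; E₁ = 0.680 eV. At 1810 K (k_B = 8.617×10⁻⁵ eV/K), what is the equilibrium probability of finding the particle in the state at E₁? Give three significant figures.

0.0126

k_BT = 8.617×10⁻⁵ × 1810 K = 0.15597 eV.
Eᵢ/kT = 0, 4.3598.
Z = Σ e^(−Eᵢ/kT) = e^(−0) + e^(−4.3598) = 1.0000 + 0.012781 = 1.0128.
P₁ = e^(−E₁/kT) / Z = 0.012781/1.0128 = 0.0126.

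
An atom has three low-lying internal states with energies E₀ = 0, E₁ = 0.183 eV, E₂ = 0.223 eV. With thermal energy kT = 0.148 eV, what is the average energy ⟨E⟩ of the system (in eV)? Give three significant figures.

0.0678 eV

Eᵢ/kT = 0, 1.2365, 1.5068.
Z = Σ e^(−Eᵢ/kT) = e^(−0) + e^(−1.2365) + e^(−1.5068) = 1.0000 + 0.29040 + 0.22162 = 1.5120.
⟨E⟩ = Σ Eᵢ e^(−Eᵢ/kT) / Z = (0·1.0000 + 0.183·0.29040 + 0.223·0.22162) / 1.5120 = 0.0678 eV.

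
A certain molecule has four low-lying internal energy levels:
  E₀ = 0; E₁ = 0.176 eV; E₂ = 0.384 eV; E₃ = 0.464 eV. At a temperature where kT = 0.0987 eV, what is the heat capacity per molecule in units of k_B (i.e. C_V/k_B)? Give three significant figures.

Eᵢ/kT = 0, 1.7832, 3.8906, 4.7011.
Z = Σ e^(−Eᵢ/kT) = e^(−0) + e^(−1.7832) + e^(−3.8906) + e^(−4.7011) = 1.0000 + 0.16810 + 0.020433 + 0.0090853 = 1.1976.
⟨E⟩ = 0.034776 eV, ⟨E²⟩ = 0.0084970 eV².
C_V/k_B = (⟨E²⟩ − ⟨E⟩²)/(kT)² = (0.0084970 − 0.0012094)/0.0097417 = 0.748.

0.748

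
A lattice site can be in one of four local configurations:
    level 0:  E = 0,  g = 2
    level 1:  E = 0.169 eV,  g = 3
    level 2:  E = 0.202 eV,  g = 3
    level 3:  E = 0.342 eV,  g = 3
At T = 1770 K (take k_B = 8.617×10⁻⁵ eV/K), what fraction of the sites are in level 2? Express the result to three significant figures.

k_BT = 8.617×10⁻⁵ × 1770 K = 0.15252 eV.
Eᵢ/kT = 0, 1.1081, 1.3244, 2.2423.
Z = Σ gᵢe^(−Eᵢ/kT) = 2·e^(−0) + 3·e^(−1.1081) + 3·e^(−1.3244) + 3·e^(−2.2423) = 2.0000 + 0.99056 + 0.79789 + 0.31864 = 4.1071.
P₂ = g₂ e^(−E₂/kT) / Z = 0.79789/4.1071 = 0.194.

0.194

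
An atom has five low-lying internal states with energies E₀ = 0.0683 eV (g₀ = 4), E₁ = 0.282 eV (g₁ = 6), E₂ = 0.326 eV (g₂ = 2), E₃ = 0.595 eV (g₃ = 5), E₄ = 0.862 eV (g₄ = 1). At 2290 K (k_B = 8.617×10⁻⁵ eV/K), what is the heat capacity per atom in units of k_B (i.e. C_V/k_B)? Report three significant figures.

k_BT = 8.617×10⁻⁵ × 2290 K = 0.19733 eV.
Eᵢ/kT = 0.34612, 1.4291, 1.6521, 3.0153, 4.3683.
Z = Σ gᵢe^(−Eᵢ/kT) = 4·e^(−0.34612) + 6·e^(−1.4291) + 2·e^(−1.6521) + 5·e^(−3.0153) + 1·e^(−4.3683) = 2.8297 + 1.4371 + 0.38329 + 0.24516 + 0.012673 = 4.9079.
⟨E⟩ = 0.17936 eV, ⟨E²⟩ = 0.053878 eV².
C_V/k_B = (⟨E²⟩ − ⟨E⟩²)/(kT)² = (0.053878 − 0.032170)/0.038939 = 0.557.

0.557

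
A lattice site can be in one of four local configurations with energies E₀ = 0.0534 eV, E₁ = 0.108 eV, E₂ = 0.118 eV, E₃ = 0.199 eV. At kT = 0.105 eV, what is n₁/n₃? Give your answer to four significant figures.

2.379

n₁/n₃ = exp[−(E₁−E₃)/kT] = exp(−(-0.091 eV)/(0.105 eV)) = exp(0.866667) = 2.379.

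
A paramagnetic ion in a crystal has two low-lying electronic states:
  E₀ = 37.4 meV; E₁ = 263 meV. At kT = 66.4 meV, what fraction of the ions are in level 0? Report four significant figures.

Eᵢ/kT = 0.563253, 3.96084.
Z = Σ e^(−Eᵢ/kT) = e^(−0.563253) + e^(−3.96084) = 0.569354 + 0.0190471 = 0.588401.
P₀ = e^(−E₀/kT) / Z = 0.569354/0.588401 = 0.9676.

0.9676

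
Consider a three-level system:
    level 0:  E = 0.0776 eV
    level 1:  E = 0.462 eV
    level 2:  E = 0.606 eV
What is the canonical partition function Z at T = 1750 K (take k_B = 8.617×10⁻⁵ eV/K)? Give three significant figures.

k_BT = 8.617×10⁻⁵ × 1750 K = 0.15080 eV.
Eᵢ/kT = 0.51459, 3.0637, 4.0186.
Z = Σ e^(−Eᵢ/kT) = e^(−0.51459) + e^(−3.0637) + e^(−4.0186) = 0.59775 + 0.046715 + 0.017978 = 0.66244.

Z = 0.662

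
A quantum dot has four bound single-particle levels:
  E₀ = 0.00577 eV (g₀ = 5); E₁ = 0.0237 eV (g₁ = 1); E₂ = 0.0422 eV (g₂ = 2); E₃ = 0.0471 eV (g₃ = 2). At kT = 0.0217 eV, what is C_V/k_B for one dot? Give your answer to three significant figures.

0.333

Eᵢ/kT = 0.26590, 1.0922, 1.9447, 2.1705.
Z = Σ gᵢe^(−Eᵢ/kT) = 5·e^(−0.26590) + 1·e^(−1.0922) + 2·e^(−1.9447) + 2·e^(−2.1705) = 3.8326 + 0.33548 + 0.28606 + 0.22824 = 4.6824.
⟨E⟩ = 0.011295 eV, ⟨E²⟩ = 0.00028442 eV².
C_V/k_B = (⟨E²⟩ − ⟨E⟩²)/(kT)² = (0.00028442 − 0.00012758)/0.00047089 = 0.333.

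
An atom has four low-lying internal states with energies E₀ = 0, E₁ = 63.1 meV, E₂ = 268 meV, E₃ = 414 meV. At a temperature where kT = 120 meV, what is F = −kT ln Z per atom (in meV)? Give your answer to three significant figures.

-65.8 meV

Eᵢ/kT = 0, 0.52583, 2.2333, 3.4500.
Z = Σ e^(−Eᵢ/kT) = e^(−0) + e^(−0.52583) + e^(−2.2333) + e^(−3.4500) = 1.0000 + 0.59106 + 0.10717 + 0.031746 = 1.7300.
F = −kT ln Z = −120 × ln(1.7300) = −120 × 0.54812 = -65.8 meV.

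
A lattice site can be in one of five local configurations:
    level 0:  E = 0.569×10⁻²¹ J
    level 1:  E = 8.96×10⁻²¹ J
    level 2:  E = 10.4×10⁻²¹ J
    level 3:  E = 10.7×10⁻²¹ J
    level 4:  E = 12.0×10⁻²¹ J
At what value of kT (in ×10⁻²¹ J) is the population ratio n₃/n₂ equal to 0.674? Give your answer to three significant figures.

0.760 ×10⁻²¹ J

n₃/n₂ = exp[−(E₃−E₂)/kT] = 0.674.
⇒ (E₃−E₂)/kT = ln(1/0.674) = ln(1.4837) = 0.39454.
kT = 0.3 ×10⁻²¹ J / 0.39454 = 0.760 ×10⁻²¹ J.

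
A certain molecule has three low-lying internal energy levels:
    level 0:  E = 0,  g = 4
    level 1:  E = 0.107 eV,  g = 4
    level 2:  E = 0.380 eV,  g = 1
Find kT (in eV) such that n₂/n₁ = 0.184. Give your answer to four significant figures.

0.8906 eV

n₂/n₁ = (g₂/g₁) exp[−(E₂−E₁)/kT] = 0.184.
⇒ (E₂−E₁)/kT = ln((1/4)/0.184) = ln(1.35870) = 0.306528.
kT = 0.273 eV / 0.306528 = 0.8906 eV.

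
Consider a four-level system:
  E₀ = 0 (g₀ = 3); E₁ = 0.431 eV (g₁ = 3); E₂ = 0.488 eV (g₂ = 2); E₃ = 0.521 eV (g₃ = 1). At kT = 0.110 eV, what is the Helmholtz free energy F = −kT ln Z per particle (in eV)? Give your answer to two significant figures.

-0.12 eV

Eᵢ/kT = 0, 3.918, 4.436, 4.736.
Z = Σ gᵢe^(−Eᵢ/kT) = 3·e^(−0) + 3·e^(−3.918) + 2·e^(−4.436) + 1·e^(−4.736) = 3.000 + 0.05964 + 0.02369 + 0.008774 = 3.092.
F = −kT ln Z = −0.110 × ln(3.092) = −0.110 × 1.129 = -0.12 eV.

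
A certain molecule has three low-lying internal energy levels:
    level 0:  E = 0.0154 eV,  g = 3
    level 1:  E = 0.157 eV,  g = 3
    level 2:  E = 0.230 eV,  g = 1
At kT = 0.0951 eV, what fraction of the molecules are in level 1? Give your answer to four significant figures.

Eᵢ/kT = 0.161935, 1.65089, 2.41851.
Z = Σ gᵢe^(−Eᵢ/kT) = 3·e^(−0.161935) + 3·e^(−1.65089) + 1·e^(−2.41851) = 2.55149 + 0.575637 + 0.0890542 = 3.21618.
P₁ = g₁ e^(−E₁/kT) / Z = 0.575637/3.21618 = 0.1790.

0.1790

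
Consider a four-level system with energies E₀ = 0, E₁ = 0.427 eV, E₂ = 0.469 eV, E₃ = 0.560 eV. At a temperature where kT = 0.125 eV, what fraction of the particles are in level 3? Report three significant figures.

Eᵢ/kT = 0, 3.4160, 3.7520, 4.4800.
Z = Σ e^(−Eᵢ/kT) = e^(−0) + e^(−3.4160) + e^(−3.7520) + e^(−4.4800) = 1.0000 + 0.032844 + 0.023471 + 0.011333 = 1.0676.
P₃ = e^(−E₃/kT) / Z = 0.011333/1.0676 = 0.0106.

0.0106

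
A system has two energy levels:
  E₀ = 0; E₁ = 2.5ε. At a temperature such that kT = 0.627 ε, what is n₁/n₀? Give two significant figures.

0.019

n₁/n₀ = exp[−(E₁−E₀)/kT] = exp(−(2.5ε)/(0.627ε)) = exp(-3.987) = 0.019.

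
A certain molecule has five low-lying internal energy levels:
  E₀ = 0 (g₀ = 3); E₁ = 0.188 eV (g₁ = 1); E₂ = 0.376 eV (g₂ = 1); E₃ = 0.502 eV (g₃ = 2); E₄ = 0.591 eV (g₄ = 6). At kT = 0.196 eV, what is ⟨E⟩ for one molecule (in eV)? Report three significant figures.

0.0952 eV

Eᵢ/kT = 0, 0.95918, 1.9184, 2.5612, 3.0153.
Z = Σ gᵢe^(−Eᵢ/kT) = 3·e^(−0) + 1·e^(−0.95918) + 1·e^(−1.9184) + 2·e^(−2.5612) + 6·e^(−3.0153) = 3.0000 + 0.38321 + 0.14684 + 0.15442 + 0.29419 = 3.9787.
⟨E⟩ = Σ Eᵢ gᵢe^(−Eᵢ/kT) / Z = (0·3.0000 + 0.188·0.38321 + 0.376·0.14684 + 0.502·0.15442 + 0.591·0.29419) / 3.9787 = 0.0952 eV.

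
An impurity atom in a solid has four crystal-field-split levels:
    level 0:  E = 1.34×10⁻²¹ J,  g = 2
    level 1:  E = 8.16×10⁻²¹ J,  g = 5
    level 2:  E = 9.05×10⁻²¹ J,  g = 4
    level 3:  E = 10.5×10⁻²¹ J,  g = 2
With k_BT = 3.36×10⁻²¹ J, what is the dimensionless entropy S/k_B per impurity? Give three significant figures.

1.98

Eᵢ/kT = 0.39881, 2.4286, 2.6935, 3.1250.
Z = Σ gᵢe^(−Eᵢ/kT) = 2·e^(−0.39881) + 5·e^(−2.4286) + 4·e^(−2.6935) + 2·e^(−3.1250) = 1.3422 + 0.44080 + 0.27058 + 0.087874 = 2.1415.
⟨E⟩ = Σ EᵢPᵢ = 4.0938 ×10⁻²¹ J.
S/k_B = ln Z + ⟨E⟩/kT = ln(2.1415) + 4.0938/3.36 = 0.76151 + 1.2184 = 1.98.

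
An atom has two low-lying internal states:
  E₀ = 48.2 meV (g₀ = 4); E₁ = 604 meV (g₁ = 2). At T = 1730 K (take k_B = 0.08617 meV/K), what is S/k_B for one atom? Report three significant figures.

1.44

k_BT = 0.08617 × 1730 K = 149.07 meV.
Eᵢ/kT = 0.32334, 4.0518.
Z = Σ gᵢe^(−Eᵢ/kT) = 4·e^(−0.32334) + 2·e^(−4.0518) = 2.8949 + 0.034782 = 2.9297.
⟨E⟩ = Σ EᵢPᵢ = 54.798 meV.
S/k_B = ln Z + ⟨E⟩/kT = ln(2.9297) + 54.798/149.07 = 1.0749 + 0.36760 = 1.44.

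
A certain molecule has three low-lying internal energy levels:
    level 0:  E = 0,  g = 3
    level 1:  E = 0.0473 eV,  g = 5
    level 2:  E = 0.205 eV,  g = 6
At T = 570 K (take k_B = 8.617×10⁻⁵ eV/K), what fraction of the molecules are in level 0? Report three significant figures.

k_BT = 8.617×10⁻⁵ × 570 K = 0.049117 eV.
Eᵢ/kT = 0, 0.96301, 4.1737.
Z = Σ gᵢe^(−Eᵢ/kT) = 3·e^(−0) + 5·e^(−0.96301) + 6·e^(−4.1737) = 3.0000 + 1.9087 + 0.092371 = 5.0011.
P₀ = g₀ e^(−E₀/kT) / Z = 3.0000/5.0011 = 0.600.

0.600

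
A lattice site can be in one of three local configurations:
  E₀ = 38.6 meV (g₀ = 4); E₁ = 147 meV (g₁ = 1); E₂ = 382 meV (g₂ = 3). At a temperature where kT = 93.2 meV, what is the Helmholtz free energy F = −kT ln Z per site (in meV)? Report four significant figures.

-99.23 meV

Eᵢ/kT = 0.414163, 1.57725, 4.09871.
Z = Σ gᵢe^(−Eᵢ/kT) = 4·e^(−0.414163) + 1·e^(−1.57725) + 3·e^(−4.09871) = 2.64357 + 0.206542 + 0.0497822 = 2.89989.
F = −kT ln Z = −93.2 × ln(2.89989) = −93.2 × 1.06467 = -99.23 meV.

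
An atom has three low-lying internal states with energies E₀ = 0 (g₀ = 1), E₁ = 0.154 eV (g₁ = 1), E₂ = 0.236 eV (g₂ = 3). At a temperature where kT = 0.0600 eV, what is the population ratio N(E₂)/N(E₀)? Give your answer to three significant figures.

0.0587

n₂/n₀ = (g₂/g₀) exp[−(E₂−E₀)/kT] = (3/1) × exp(−(0.236 eV)/(0.0600 eV)) = (3/1) × exp(-3.9333) = 0.0587.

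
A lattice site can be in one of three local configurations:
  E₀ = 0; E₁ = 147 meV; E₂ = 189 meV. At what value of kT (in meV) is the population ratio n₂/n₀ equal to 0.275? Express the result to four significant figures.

n₂/n₀ = exp[−(E₂−E₀)/kT] = 0.275.
⇒ (E₂−E₀)/kT = ln(1/0.275) = ln(3.63636) = 1.29098.
kT = 189 meV / 1.29098 = 146.4 meV.

146.4 meV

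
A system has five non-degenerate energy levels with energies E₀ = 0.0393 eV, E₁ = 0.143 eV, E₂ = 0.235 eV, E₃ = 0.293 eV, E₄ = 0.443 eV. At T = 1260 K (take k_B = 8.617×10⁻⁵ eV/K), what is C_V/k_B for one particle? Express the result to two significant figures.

0.70

k_BT = 8.617×10⁻⁵ × 1260 K = 0.1086 eV.
Eᵢ/kT = 0.3619, 1.317, 2.164, 2.698, 4.079.
Z = Σ e^(−Eᵢ/kT) = e^(−0.3619) + e^(−1.317) + e^(−2.164) + e^(−2.698) + e^(−4.079) = 0.6964 + 0.2679 + 0.1149 + 0.06734 + 0.01692 = 1.163.
⟨E⟩ = 0.1031 eV, ⟨E²⟩ = 0.01892 eV².
C_V/k_B = (⟨E²⟩ − ⟨E⟩²)/(kT)² = (0.01892 − 0.01063)/0.01179 = 0.70.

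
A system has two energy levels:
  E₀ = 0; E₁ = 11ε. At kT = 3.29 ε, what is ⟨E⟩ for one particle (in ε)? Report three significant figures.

Eᵢ/kT = 0, 3.3435.
Z = Σ e^(−Eᵢ/kT) = e^(−0) + e^(−3.3435) = 1.0000 + 0.035313 = 1.0353.
⟨E⟩ = Σ Eᵢ e^(−Eᵢ/kT) / Z = (0·1.0000 + 11·0.035313) / 1.0353 = 0.375 ε.

0.375 ε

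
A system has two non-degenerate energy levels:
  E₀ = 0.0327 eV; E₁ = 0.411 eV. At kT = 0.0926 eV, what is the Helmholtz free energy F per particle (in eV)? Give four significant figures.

Eᵢ/kT = 0.353132, 4.43844.
Z = Σ e^(−Eᵢ/kT) = e^(−0.353132) + e^(−4.43844) = 0.702484 + 0.0118144 = 0.714298.
F = −kT ln Z = −0.0926 × ln(0.714298) = −0.0926 × -0.336455 = 0.03116 eV.

0.03116 eV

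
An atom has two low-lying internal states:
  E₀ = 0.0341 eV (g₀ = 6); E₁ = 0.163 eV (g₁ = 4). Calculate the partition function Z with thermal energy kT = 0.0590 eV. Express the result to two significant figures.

Eᵢ/kT = 0.5780, 2.763.
Z = Σ gᵢe^(−Eᵢ/kT) = 6·e^(−0.5780) + 4·e^(−2.763) = 3.366 + 0.2524 = 3.618.

Z = 3.6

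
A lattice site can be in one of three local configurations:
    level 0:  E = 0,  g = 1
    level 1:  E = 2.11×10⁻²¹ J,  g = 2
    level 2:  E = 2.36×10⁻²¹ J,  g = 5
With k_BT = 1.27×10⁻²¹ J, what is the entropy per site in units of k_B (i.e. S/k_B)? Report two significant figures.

Eᵢ/kT = 0, 1.661, 1.858.
Z = Σ gᵢe^(−Eᵢ/kT) = 1·e^(−0) + 2·e^(−1.661) + 5·e^(−1.858) = 1.000 + 0.3799 + 0.7799 = 2.160.
⟨E⟩ = Σ EᵢPᵢ = 1.223 ×10⁻²¹ J.
S/k_B = ln Z + ⟨E⟩/kT = ln(2.160) + 1.223/1.27 = 0.7701 + 0.9630 = 1.7.

1.7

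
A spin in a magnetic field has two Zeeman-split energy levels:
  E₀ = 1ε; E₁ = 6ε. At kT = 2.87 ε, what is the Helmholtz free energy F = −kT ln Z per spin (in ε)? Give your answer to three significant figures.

Eᵢ/kT = 0.34843, 2.0906.
Z = Σ e^(−Eᵢ/kT) = e^(−0.34843) + e^(−2.0906) = 0.70580 + 0.12361 = 0.82941.
F = −kT ln Z = −2.87 × ln(0.82941) = −2.87 × -0.18704 = 0.537 ε.

0.537 ε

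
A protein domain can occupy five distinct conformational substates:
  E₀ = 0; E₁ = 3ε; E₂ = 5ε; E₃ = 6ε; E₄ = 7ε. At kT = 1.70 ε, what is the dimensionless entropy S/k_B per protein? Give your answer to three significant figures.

0.733

Eᵢ/kT = 0, 1.7647, 2.9412, 3.5294, 4.1176.
Z = Σ e^(−Eᵢ/kT) = e^(−0) + e^(−1.7647) + e^(−2.9412) + e^(−3.5294) + e^(−4.1176) = 1.0000 + 0.17124 + 0.052802 + 0.029323 + 0.016284 = 1.2696.
⟨E⟩ = Σ EᵢPᵢ = 0.84094 ε.
S/k_B = ln Z + ⟨E⟩/kT = ln(1.2696) + 0.84094/1.70 = 0.23870 + 0.49467 = 0.733.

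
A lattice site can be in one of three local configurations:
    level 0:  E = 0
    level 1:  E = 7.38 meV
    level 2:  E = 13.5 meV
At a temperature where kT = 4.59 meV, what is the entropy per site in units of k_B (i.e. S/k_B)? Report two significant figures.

0.61

Eᵢ/kT = 0, 1.608, 2.941.
Z = Σ e^(−Eᵢ/kT) = e^(−0) + e^(−1.608) + e^(−2.941) = 1.000 + 0.2003 + 0.05281 = 1.253.
⟨E⟩ = Σ EᵢPᵢ = 1.749 meV.
S/k_B = ln Z + ⟨E⟩/kT = ln(1.253) + 1.749/4.59 = 0.2255 + 0.3810 = 0.61.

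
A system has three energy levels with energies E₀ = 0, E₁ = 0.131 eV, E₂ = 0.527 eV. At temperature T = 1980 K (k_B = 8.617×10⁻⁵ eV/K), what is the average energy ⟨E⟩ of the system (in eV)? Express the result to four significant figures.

k_BT = 8.617×10⁻⁵ × 1980 K = 0.170617 eV.
Eᵢ/kT = 0, 0.767802, 3.08879.
Z = Σ e^(−Eᵢ/kT) = e^(−0) + e^(−0.767802) + e^(−3.08879) = 1.00000 + 0.464032 + 0.0455570 = 1.50959.
⟨E⟩ = Σ Eᵢ e^(−Eᵢ/kT) / Z = (0·1.00000 + 0.131·0.464032 + 0.527·0.0455570) / 1.50959 = 0.05617 eV.

0.05617 eV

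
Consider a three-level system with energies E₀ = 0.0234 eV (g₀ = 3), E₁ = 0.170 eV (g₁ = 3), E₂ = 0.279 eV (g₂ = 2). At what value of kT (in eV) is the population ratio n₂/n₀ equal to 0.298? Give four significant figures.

0.3174 eV

n₂/n₀ = (g₂/g₀) exp[−(E₂−E₀)/kT] = 0.298.
⇒ (E₂−E₀)/kT = ln((2/3)/0.298) = ln(2.23714) = 0.805198.
kT = 0.2556 eV / 0.805198 = 0.3174 eV.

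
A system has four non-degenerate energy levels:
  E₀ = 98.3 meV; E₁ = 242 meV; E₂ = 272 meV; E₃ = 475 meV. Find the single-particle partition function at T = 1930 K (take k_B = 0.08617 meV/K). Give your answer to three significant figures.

Z = 1.04

k_BT = 0.08617 × 1930 K = 166.31 meV.
Eᵢ/kT = 0.59106, 1.4551, 1.6355, 2.8561.
Z = Σ e^(−Eᵢ/kT) = e^(−0.59106) + e^(−1.4551) + e^(−1.6355) + e^(−2.8561) = 0.55374 + 0.23338 + 0.19485 + 0.057493 = 1.0395.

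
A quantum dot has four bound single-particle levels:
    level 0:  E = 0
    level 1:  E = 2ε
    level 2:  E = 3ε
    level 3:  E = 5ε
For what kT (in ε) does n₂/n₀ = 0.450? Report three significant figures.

n₂/n₀ = exp[−(E₂−E₀)/kT] = 0.450.
⇒ (E₂−E₀)/kT = ln(1/0.450) = ln(2.2222) = 0.79850.
kT = 3ε / 0.79850 = 3.76 ε.

3.76 ε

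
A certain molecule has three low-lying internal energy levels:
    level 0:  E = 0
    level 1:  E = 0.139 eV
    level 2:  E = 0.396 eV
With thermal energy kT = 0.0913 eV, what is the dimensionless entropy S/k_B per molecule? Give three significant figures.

Eᵢ/kT = 0, 1.5225, 4.3373.
Z = Σ e^(−Eᵢ/kT) = e^(−0) + e^(−1.5225) + e^(−4.3373) = 1.0000 + 0.21817 + 0.013072 = 1.2312.
⟨E⟩ = Σ EᵢPᵢ = 0.028835 eV.
S/k_B = ln Z + ⟨E⟩/kT = ln(1.2312) + 0.028835/0.0913 = 0.20799 + 0.31583 = 0.524.

0.524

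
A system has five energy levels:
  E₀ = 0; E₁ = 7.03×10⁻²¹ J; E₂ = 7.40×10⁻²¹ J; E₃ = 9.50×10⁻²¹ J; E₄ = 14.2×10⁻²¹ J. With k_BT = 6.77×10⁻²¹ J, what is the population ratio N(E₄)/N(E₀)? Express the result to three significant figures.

0.123

n₄/n₀ = exp[−(E₄−E₀)/kT] = exp(−(14.2 ×10⁻²¹ J)/(6.77 ×10⁻²¹ J)) = exp(-2.0975) = 0.123.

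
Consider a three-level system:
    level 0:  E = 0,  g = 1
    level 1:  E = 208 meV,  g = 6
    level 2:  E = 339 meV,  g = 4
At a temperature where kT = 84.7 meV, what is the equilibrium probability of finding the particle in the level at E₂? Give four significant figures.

0.04603

Eᵢ/kT = 0, 2.45573, 4.00236.
Z = Σ gᵢe^(−Eᵢ/kT) = 1·e^(−0) + 6·e^(−2.45573) + 4·e^(−4.00236) = 1.00000 + 0.514803 + 0.0730899 = 1.58789.
P₂ = g₂ e^(−E₂/kT) / Z = 0.0730899/1.58789 = 0.04603.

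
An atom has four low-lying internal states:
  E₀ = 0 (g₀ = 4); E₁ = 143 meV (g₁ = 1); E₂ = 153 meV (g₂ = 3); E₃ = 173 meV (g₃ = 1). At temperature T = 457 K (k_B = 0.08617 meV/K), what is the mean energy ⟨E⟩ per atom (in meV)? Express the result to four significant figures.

k_BT = 0.08617 × 457 K = 39.3797 meV.
Eᵢ/kT = 0, 3.63131, 3.88525, 4.39313.
Z = Σ gᵢe^(−Eᵢ/kT) = 4·e^(−0) + 1·e^(−3.63131) + 3·e^(−3.88525) + 1·e^(−4.39313) = 4.00000 + 0.0264815 + 0.0616281 + 0.0123620 = 4.10047.
⟨E⟩ = Σ Eᵢ gᵢe^(−Eᵢ/kT) / Z = (0·4.00000 + 143·0.0264815 + 153·0.0616281 + 173·0.0123620) / 4.10047 = 3.745 meV.

3.745 meV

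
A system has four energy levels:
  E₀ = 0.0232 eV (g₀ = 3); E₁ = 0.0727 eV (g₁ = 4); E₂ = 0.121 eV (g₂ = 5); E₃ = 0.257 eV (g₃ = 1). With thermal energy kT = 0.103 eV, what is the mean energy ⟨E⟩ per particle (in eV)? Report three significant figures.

0.0679 eV

Eᵢ/kT = 0.22524, 0.70583, 1.1748, 2.4951.
Z = Σ gᵢe^(−Eᵢ/kT) = 3·e^(−0.22524) + 4·e^(−0.70583) + 5·e^(−1.1748) + 1·e^(−2.4951) = 2.3950 + 1.9748 + 1.5444 + 0.082488 = 5.9967.
⟨E⟩ = Σ Eᵢ gᵢe^(−Eᵢ/kT) / Z = (0.0232·2.3950 + 0.0727·1.9748 + 0.121·1.5444 + 0.257·0.082488) / 5.9967 = 0.0679 eV.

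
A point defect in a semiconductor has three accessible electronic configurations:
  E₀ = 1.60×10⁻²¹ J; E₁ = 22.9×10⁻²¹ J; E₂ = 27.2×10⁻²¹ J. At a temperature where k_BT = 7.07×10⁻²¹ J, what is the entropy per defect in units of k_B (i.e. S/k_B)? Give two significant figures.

0.30

Eᵢ/kT = 0.2263, 3.239, 3.847.
Z = Σ e^(−Eᵢ/kT) = e^(−0.2263) + e^(−3.239) + e^(−3.847) = 0.7975 + 0.03920 + 0.02134 = 0.8580.
⟨E⟩ = Σ EᵢPᵢ = 3.210 ×10⁻²¹ J.
S/k_B = ln Z + ⟨E⟩/kT = ln(0.8580) + 3.210/7.07 = -0.1532 + 0.4540 = 0.30.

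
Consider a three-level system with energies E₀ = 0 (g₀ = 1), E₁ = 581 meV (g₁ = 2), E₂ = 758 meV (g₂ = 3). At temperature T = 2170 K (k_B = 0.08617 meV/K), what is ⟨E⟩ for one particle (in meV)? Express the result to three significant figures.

80.1 meV

k_BT = 0.08617 × 2170 K = 186.99 meV.
Eᵢ/kT = 0, 3.1071, 4.0537.
Z = Σ gᵢe^(−Eᵢ/kT) = 1·e^(−0) + 2·e^(−3.1071) + 3·e^(−4.0537) = 1.0000 + 0.089461 + 0.052074 = 1.1415.
⟨E⟩ = Σ Eᵢ gᵢe^(−Eᵢ/kT) / Z = (0·1.0000 + 581·0.089461 + 758·0.052074) / 1.1415 = 80.1 meV.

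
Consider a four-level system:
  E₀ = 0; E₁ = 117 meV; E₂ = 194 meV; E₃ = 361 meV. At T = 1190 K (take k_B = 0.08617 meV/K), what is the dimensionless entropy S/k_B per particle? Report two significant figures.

k_BT = 0.08617 × 1190 K = 102.5 meV.
Eᵢ/kT = 0, 1.141, 1.893, 3.522.
Z = Σ e^(−Eᵢ/kT) = e^(−0) + e^(−1.141) + e^(−1.893) + e^(−3.522) = 1.000 + 0.3195 + 0.1506 + 0.02954 = 1.500.
⟨E⟩ = Σ EᵢPᵢ = 51.51 meV.
S/k_B = ln Z + ⟨E⟩/kT = ln(1.500) + 51.51/102.5 = 0.4055 + 0.5025 = 0.91.

0.91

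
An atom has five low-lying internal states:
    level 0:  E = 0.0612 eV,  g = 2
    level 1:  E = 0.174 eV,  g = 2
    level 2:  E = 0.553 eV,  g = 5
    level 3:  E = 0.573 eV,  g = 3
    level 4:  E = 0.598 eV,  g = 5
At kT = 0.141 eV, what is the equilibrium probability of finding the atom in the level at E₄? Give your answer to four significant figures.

Eᵢ/kT = 0.434043, 1.23404, 3.92199, 4.06383, 4.24113.
Z = Σ gᵢe^(−Eᵢ/kT) = 2·e^(−0.434043) + 2·e^(−1.23404) + 5·e^(−3.92199) + 3·e^(−4.06383) + 5·e^(−4.24113) = 1.29577 + 0.582228 + 0.0990083 + 0.0515492 + 0.0719566 = 2.10051.
P₄ = g₄ e^(−E₄/kT) / Z = 0.0719566/2.10051 = 0.03426.

0.03426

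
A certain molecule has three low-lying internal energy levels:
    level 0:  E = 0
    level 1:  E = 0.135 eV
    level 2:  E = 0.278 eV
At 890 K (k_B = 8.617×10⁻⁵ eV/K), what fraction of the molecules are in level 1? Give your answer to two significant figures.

0.14

k_BT = 8.617×10⁻⁵ × 890 K = 0.07669 eV.
Eᵢ/kT = 0, 1.760, 3.625.
Z = Σ e^(−Eᵢ/kT) = e^(−0) + e^(−1.760) + e^(−3.625) = 1.000 + 0.1720 + 0.02665 = 1.199.
P₁ = e^(−E₁/kT) / Z = 0.1720/1.199 = 0.14.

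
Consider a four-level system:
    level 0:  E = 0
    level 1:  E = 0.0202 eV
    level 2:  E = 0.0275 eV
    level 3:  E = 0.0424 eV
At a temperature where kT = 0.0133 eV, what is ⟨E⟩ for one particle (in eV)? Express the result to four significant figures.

0.006959 eV

Eᵢ/kT = 0, 1.51880, 2.06767, 3.18797.
Z = Σ e^(−Eᵢ/kT) = e^(−0) + e^(−1.51880) + e^(−2.06767) + e^(−3.18797) = 1.00000 + 0.218974 + 0.126480 + 0.0412555 = 1.38671.
⟨E⟩ = Σ Eᵢ e^(−Eᵢ/kT) / Z = (0·1.00000 + 0.0202·0.218974 + 0.0275·0.126480 + 0.0424·0.0412555) / 1.38671 = 0.006959 eV.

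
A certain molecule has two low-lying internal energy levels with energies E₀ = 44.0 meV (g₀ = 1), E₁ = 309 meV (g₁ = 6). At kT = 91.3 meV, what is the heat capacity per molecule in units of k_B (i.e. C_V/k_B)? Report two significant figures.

Eᵢ/kT = 0.4819, 3.384.
Z = Σ gᵢe^(−Eᵢ/kT) = 1·e^(−0.4819) + 6·e^(−3.384) = 0.6176 + 0.2035 = 0.8211.
⟨E⟩ = 109.7 meV, ⟨E²⟩ = 25120 meV².
C_V/k_B = (⟨E²⟩ − ⟨E⟩²)/(kT)² = (25120 − 12030)/8336 = 1.6.

1.6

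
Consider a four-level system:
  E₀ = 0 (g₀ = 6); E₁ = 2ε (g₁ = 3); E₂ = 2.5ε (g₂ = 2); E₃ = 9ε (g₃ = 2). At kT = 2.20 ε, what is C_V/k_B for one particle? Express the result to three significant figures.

Eᵢ/kT = 0, 0.90909, 1.1364, 4.0909.
Z = Σ gᵢe^(−Eᵢ/kT) = 6·e^(−0) + 3·e^(−0.90909) + 2·e^(−1.1364) + 2·e^(−4.0909) = 6.0000 + 1.2087 + 0.64194 + 0.033448 = 7.8841.
⟨E⟩ = 0.54835 ε, ⟨E²⟩ = 1.4658 ε².
C_V/k_B = (⟨E²⟩ − ⟨E⟩²)/(kT)² = (1.4658 − 0.30069)/4.8400 = 0.241.

0.241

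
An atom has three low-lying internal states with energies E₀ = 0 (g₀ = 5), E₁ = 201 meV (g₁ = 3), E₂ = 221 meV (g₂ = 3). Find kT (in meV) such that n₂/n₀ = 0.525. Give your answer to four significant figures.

n₂/n₀ = (g₂/g₀) exp[−(E₂−E₀)/kT] = 0.525.
⇒ (E₂−E₀)/kT = ln((3/5)/0.525) = ln(1.14286) = 0.133534.
kT = 221 meV / 0.133534 = 1655 meV.

1655 meV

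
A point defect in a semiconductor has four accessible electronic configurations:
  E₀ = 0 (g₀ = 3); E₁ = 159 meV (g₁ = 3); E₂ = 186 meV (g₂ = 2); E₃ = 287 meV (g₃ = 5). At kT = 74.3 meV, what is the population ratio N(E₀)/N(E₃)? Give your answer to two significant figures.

n₀/n₃ = (g₀/g₃) exp[−(E₀−E₃)/kT] = (3/5) × exp(−(-287 meV)/(74.3 meV)) = (3/5) × exp(3.863) = 29.

29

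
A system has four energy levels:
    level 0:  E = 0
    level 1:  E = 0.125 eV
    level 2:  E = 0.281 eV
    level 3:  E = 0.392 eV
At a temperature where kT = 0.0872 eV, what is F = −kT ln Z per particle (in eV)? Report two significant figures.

-0.022 eV

Eᵢ/kT = 0, 1.433, 3.222, 4.495.
Z = Σ e^(−Eᵢ/kT) = e^(−0) + e^(−1.433) + e^(−3.222) + e^(−4.495) = 1.000 + 0.2386 + 0.03988 + 0.01116 = 1.290.
F = −kT ln Z = −0.0872 × ln(1.290) = −0.0872 × 0.2546 = -0.022 eV.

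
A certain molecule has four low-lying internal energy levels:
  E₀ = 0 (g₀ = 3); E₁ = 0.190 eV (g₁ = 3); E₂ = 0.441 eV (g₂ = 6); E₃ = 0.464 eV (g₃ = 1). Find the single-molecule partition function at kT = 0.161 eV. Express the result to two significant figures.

Z = 4.4

Eᵢ/kT = 0, 1.180, 2.739, 2.882.
Z = Σ gᵢe^(−Eᵢ/kT) = 3·e^(−0) + 3·e^(−1.180) + 6·e^(−2.739) + 1·e^(−2.882) = 3.000 + 0.9218 + 0.3878 + 0.05602 = 4.366.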